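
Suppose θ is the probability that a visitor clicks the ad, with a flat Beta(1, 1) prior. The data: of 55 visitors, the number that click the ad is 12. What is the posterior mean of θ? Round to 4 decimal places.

Observing 12 successes and 43 failures updates Beta(1, 1) by adding the success and failure counts to the two shape parameters: α = 1+12 = 13, β = 1+43 = 44.
E[θ | data] = 13/(13+44) = 0.2281.

Posterior mean ≈ 0.2281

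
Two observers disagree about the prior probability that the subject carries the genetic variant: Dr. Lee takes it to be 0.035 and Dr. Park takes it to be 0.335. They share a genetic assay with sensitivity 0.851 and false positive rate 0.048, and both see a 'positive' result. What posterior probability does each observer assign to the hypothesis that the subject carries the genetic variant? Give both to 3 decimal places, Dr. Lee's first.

The likelihood ratio for a 'positive' result is 0.851/0.048 = 17.729.
Dr. Lee: prior odds 0.035/0.965 = 0.036269; posterior odds 0.64303; posterior probability 0.391.
Dr. Park: prior odds 0.335/0.665 = 0.50376; posterior odds 8.9312; posterior probability 0.899.

Dr. Lee: 0.391; Dr. Park: 0.899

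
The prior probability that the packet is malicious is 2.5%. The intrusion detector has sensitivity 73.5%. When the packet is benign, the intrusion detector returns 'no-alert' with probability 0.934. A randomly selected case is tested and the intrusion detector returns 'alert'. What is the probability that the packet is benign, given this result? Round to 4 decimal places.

Let H be the event that the packet is malicious. P(H) = 0.025, so P(¬H) = 0.975. With E the 'alert' result, P(E|H) = 0.735 and P(E|¬H) = 0.066.
P(E) = 0.735·0.025 + 0.066·0.975 = 0.018375 + 0.064350 = 0.082725.
By Bayes' theorem, P(H|E) = 0.018375 / 0.082725 = 0.2221. Hence P(¬H|E) = 1 − 0.2221 = 0.7779.

P(¬H | E) ≈ 0.7779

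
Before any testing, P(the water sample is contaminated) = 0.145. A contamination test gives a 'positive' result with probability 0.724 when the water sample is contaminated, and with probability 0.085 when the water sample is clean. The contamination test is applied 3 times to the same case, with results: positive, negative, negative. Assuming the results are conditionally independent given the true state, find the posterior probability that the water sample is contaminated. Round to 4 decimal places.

With H the event that the water sample is contaminated, the joint likelihood of the observed sequence is P(data|H) = 0.724·0.276·0.276 = 0.055151 and P(data|¬H) = 0.085·0.915·0.915 = 0.071164.
Bayes: P(H|data) = 0.145·0.055151 / (0.145·0.055151 + 0.855·0.071164) = 0.0079970/0.068842 = 0.1162.

Posterior P(H) ≈ 0.1162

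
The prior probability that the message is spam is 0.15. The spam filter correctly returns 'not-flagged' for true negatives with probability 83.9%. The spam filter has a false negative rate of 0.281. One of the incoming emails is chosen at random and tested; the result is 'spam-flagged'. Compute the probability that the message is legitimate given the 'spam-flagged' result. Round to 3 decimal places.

P(¬H | E) ≈ 0.559

Let H be the event that the message is spam. P(H) = 0.15, so P(¬H) = 0.85. With E the 'spam-flagged' result, P(E|H) = 0.719 and P(E|¬H) = 0.161.
P(E) = 0.719·0.15 + 0.161·0.85 = 0.10785 + 0.13685 = 0.24470.
By Bayes' theorem, P(H|E) = 0.10785 / 0.24470 = 0.441. Hence P(¬H|E) = 1 − 0.441 = 0.559.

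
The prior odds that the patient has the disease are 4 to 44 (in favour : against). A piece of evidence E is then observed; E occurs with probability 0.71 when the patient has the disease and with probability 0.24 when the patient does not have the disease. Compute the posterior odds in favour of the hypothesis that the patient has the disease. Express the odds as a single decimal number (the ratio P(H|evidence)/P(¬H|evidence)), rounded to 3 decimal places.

Prior odds = 4/44 = 0.090909. In log-odds, ln(0.090909) = -2.3979.
Add log likelihood ratio: ln(2.9583) = 1.0846.
Posterior log-odds = -1.3133, so posterior odds = exp(-1.3133) = 0.26894.

Posterior odds ≈ 0.269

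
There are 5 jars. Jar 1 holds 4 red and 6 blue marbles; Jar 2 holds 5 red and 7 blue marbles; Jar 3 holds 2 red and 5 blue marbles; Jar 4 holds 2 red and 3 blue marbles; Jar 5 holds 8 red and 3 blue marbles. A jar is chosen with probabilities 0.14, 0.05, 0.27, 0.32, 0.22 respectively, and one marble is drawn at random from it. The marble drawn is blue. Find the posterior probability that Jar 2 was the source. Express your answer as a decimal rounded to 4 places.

Posterior probability ≈ 0.0523

Tabulate prior·likelihood by source: [1] prior 0.14, lik 0.6, product 0.08400; [2] prior 0.05, lik 0.5833, product 0.02917; [3] prior 0.27, lik 0.7143, product 0.1929; [4] prior 0.32, lik 0.6, product 0.1920; [5] prior 0.22, lik 0.2727, product 0.06000.
Normalizing constant = 0.55802; the posterior for Jar 2 is its product over the sum, 0.02917/0.55802 = 0.0523.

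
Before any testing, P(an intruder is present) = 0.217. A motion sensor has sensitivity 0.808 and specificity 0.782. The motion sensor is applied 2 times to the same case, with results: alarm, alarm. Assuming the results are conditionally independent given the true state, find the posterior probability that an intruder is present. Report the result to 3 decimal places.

Posterior P(H) ≈ 0.792

Let H be the event that an intruder is present; start with P(H) = 0.217. P('alarm'|H) = 0.808, P('alarm'|¬H) = 0.218.
Update on result 1 ('alarm'): P(H) ← 0.808·0.2170 / (0.808·0.2170 + 0.218·0.7830) = 0.17534/0.34603 = 0.5067.
Update on result 2 ('alarm'): P(H) ← 0.808·0.5067 / (0.808·0.5067 + 0.218·0.4933) = 0.40942/0.51696 = 0.7920.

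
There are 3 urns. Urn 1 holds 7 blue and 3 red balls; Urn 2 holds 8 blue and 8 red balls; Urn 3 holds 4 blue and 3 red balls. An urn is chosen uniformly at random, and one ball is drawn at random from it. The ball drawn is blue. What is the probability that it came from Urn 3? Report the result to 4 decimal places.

Tabulate prior·likelihood by source: [1] prior 0.333333, lik 0.7, product 0.2333; [2] prior 0.333333, lik 0.5, product 0.1667; [3] prior 0.333333, lik 0.5714, product 0.1905.
Normalizing constant = 0.59048; the posterior for Urn 3 is its product over the sum, 0.1905/0.59048 = 0.3226.

Posterior probability ≈ 0.3226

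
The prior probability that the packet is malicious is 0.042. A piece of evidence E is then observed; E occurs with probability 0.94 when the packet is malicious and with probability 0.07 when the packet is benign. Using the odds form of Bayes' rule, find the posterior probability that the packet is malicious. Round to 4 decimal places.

Prior odds = 0.042/(1−0.042) = 0.043841. In log-odds, ln(0.043841) = -3.1272.
Add log likelihood ratio: ln(13.429) = 2.5974.
Posterior log-odds = -0.52979, so posterior odds = exp(-0.52979) = 0.58873. Converting, P(H|E) = 0.58873/1.5887 = 0.3706.

Posterior probability ≈ 0.3706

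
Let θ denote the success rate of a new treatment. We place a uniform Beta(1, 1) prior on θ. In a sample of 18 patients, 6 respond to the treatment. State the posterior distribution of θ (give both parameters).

Posterior: Beta(7, 13)

The binomial likelihood is conjugate to the Beta prior: with 6 successes and 12 failures, the posterior is Beta(1+6, 1+12) = Beta(7, 13).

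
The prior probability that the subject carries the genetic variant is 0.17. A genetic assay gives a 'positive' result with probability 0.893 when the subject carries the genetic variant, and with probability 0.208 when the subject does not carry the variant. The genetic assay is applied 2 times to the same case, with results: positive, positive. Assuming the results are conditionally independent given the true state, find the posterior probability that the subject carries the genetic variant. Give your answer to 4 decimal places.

Posterior P(H) ≈ 0.7906

With H the event that the subject carries the genetic variant, the joint likelihood of the observed sequence is P(data|H) = 0.893·0.893 = 0.79745 and P(data|¬H) = 0.208·0.208 = 0.043264.
Bayes: P(H|data) = 0.17·0.79745 / (0.17·0.79745 + 0.83·0.043264) = 0.13557/0.17148 = 0.7906.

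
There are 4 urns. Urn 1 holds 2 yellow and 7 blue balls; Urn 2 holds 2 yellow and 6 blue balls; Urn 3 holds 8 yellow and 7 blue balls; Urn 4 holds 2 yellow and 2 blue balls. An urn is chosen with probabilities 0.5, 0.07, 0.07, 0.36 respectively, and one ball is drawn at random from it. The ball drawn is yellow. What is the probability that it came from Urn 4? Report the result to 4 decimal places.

Posterior probability ≈ 0.5203

Tabulate prior·likelihood by source: [1] prior 0.5, lik 0.2222, product 0.1111; [2] prior 0.07, lik 0.25, product 0.01750; [3] prior 0.07, lik 0.5333, product 0.03733; [4] prior 0.36, lik 0.5, product 0.1800.
Normalizing constant = 0.34594; the posterior for Urn 4 is its product over the sum, 0.1800/0.34594 = 0.5203.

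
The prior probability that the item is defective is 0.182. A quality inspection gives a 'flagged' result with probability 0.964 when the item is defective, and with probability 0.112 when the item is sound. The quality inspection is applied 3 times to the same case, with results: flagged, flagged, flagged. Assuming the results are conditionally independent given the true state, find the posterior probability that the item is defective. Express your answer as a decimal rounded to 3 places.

Let H be the event that the item is defective; start with P(H) = 0.182. P('flagged'|H) = 0.964, P('flagged'|¬H) = 0.112.
Update on result 1 ('flagged'): P(H) ← 0.964·0.1820 / (0.964·0.1820 + 0.112·0.8180) = 0.17545/0.26706 = 0.6570.
Update on result 2 ('flagged'): P(H) ← 0.964·0.6570 / (0.964·0.6570 + 0.112·0.3430) = 0.63330/0.67172 = 0.9428.
Update on result 3 ('flagged'): P(H) ← 0.964·0.9428 / (0.964·0.9428 + 0.112·0.0572) = 0.90886/0.91527 = 0.9930.

Posterior P(H) ≈ 0.993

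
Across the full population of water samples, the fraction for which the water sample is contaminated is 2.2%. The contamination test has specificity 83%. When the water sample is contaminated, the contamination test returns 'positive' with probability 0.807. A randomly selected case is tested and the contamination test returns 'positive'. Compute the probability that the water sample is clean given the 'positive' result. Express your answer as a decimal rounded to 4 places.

P(¬H | E) ≈ 0.9035

Write H for 'the water sample is contaminated'. Prior odds H:¬H = 0.022/0.978 = 0.022495. For the 'positive' outcome, the likelihood ratio is 0.807/0.17 = 4.7471.
Posterior odds = 0.022495 × 4.7471 = 0.10678, so P(H|E) = 0.10678/(1+0.10678) = 0.0965. Then P(¬H|E) = 1 − 0.0965 = 0.9035.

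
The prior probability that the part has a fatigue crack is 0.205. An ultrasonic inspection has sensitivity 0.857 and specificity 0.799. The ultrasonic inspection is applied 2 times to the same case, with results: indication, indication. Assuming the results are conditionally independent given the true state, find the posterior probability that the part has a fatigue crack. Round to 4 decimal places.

Posterior P(H) ≈ 0.8242

Let H be the event that the part has a fatigue crack; start with P(H) = 0.205. P('indication'|H) = 0.857, P('indication'|¬H) = 0.201.
Update on result 1 ('indication'): P(H) ← 0.857·0.2050 / (0.857·0.2050 + 0.201·0.7950) = 0.17568/0.33548 = 0.5237.
Update on result 2 ('indication'): P(H) ← 0.857·0.5237 / (0.857·0.5237 + 0.201·0.4763) = 0.44880/0.54454 = 0.8242.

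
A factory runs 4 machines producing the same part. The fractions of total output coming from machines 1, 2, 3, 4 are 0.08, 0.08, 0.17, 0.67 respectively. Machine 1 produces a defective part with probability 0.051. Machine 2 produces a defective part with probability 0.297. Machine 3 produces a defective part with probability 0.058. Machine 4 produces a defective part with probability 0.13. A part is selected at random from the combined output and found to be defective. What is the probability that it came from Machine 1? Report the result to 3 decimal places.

Tabulate prior·likelihood by source: [1] prior 0.08, lik 0.051, product 0.004080; [2] prior 0.08, lik 0.297, product 0.02376; [3] prior 0.17, lik 0.058, product 0.009860; [4] prior 0.67, lik 0.13, product 0.08710.
Normalizing constant = 0.12480; the posterior for Machine 1 is its product over the sum, 0.004080/0.12480 = 0.033.

Posterior probability ≈ 0.033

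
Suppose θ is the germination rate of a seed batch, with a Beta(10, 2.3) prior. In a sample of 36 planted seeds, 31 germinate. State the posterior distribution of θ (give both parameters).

Observing 31 successes and 5 failures updates Beta(10, 2.3) by adding the success and failure counts to the two shape parameters: α = 10+31 = 41, β = 2.3+5 = 7.3.

Posterior: Beta(41, 7.3)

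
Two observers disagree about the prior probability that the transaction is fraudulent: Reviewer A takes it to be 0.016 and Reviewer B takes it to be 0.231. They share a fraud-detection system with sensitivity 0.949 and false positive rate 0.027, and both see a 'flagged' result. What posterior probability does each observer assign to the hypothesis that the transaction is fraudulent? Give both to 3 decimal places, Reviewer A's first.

Reviewer A: 0.364; Reviewer B: 0.913

P('+'|H) = 0.949, P('+'|¬H) = 0.027.
Reviewer A: numerator 0.949·0.016 = 0.015184; evidence = 0.015184+0.027·0.984 = 0.041752; posterior = 0.364.
Reviewer B: numerator 0.949·0.231 = 0.21922; evidence = 0.21922+0.027·0.769 = 0.23998; posterior = 0.913.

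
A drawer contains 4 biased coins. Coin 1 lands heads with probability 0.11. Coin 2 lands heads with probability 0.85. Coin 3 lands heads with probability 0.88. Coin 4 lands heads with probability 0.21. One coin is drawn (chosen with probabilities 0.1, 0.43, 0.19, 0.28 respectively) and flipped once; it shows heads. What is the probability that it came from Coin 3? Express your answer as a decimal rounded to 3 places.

Posterior probability ≈ 0.278

P(heads|C1) = 0.11; P(heads|C2) = 0.85; P(heads|C3) = 0.88; P(heads|C4) = 0.21.
Prior × likelihood for each source: 0.1·0.11=0.01100, 0.43·0.85=0.3655, 0.19·0.88=0.1672, 0.28·0.21=0.05880. Summing gives P(heads) = 0.60250.
P(Coin 3 | heads) = 0.1672 / 0.60250 = 0.278.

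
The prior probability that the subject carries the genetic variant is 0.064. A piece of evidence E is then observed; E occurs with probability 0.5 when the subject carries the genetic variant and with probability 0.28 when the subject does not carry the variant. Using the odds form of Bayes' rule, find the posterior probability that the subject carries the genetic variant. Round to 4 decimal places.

Posterior probability ≈ 0.1088

Prior odds = 0.064/(1−0.064) = 0.068376. In log-odds, ln(0.068376) = -2.6827.
Add log likelihood ratio: ln(1.7857) = 0.57982.
Posterior log-odds = -2.1029, so posterior odds = exp(-2.1029) = 0.12210. Converting, P(H|E) = 0.12210/1.1221 = 0.1088.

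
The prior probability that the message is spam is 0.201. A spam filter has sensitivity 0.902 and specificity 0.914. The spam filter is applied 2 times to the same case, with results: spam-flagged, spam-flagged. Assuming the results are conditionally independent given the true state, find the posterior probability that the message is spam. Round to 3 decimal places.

Let H be the event that the message is spam; start with P(H) = 0.201. P('spam-flagged'|H) = 0.902, P('spam-flagged'|¬H) = 0.086.
Update on result 1 ('spam-flagged'): P(H) ← 0.902·0.2010 / (0.902·0.2010 + 0.086·0.7990) = 0.18130/0.25002 = 0.7252.
Update on result 2 ('spam-flagged'): P(H) ← 0.902·0.7252 / (0.902·0.7252 + 0.086·0.2748) = 0.65410/0.67773 = 0.9651.

Posterior P(H) ≈ 0.965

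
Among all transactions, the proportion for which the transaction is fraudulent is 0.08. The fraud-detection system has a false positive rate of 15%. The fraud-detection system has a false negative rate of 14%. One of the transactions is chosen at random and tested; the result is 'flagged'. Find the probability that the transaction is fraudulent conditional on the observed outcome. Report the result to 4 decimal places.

Write H for 'the transaction is fraudulent'. Prior odds H:¬H = 0.08/0.92 = 0.086957. For the 'flagged' outcome, the likelihood ratio is 0.86/0.15 = 5.7333.
Posterior odds = 0.086957 × 5.7333 = 0.49855, so P(H|E) = 0.49855/(1+0.49855) = 0.3327.

P(H | E) ≈ 0.3327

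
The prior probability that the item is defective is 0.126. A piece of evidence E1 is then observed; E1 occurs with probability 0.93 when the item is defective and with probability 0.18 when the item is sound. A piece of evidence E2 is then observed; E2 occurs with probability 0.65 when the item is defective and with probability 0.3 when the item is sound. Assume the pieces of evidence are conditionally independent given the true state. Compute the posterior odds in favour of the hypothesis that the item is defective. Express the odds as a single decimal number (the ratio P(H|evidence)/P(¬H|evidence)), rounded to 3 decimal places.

Posterior odds ≈ 1.614

Prior odds = 0.126/(1−0.126) = 0.14416. In log-odds, ln(0.14416) = -1.9368.
Add log likelihood ratios: ln(5.1667) + ln(2.1667) = 2.4154.
Posterior log-odds = 0.47862, so posterior odds = exp(0.47862) = 1.6138.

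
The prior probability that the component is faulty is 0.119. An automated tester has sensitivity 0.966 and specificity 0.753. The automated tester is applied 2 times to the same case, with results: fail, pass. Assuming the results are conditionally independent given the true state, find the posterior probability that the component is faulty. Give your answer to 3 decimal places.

With H the event that the component is faulty, the joint likelihood of the observed sequence is P(data|H) = 0.966·0.034 = 0.032844 and P(data|¬H) = 0.247·0.753 = 0.18599.
Bayes: P(H|data) = 0.119·0.032844 / (0.119·0.032844 + 0.881·0.18599) = 0.0039084/0.16777 = 0.0233.

Posterior P(H) ≈ 0.023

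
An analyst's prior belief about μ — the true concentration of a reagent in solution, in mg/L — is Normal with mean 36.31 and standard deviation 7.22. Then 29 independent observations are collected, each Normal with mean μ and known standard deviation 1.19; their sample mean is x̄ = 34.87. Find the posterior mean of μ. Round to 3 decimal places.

With known σ, the Normal prior is conjugate. Weight on the data is w = (n/σ²)/(n/σ² + 1/τ₀²) = 20.4788/(20.4788+0.0191834) = 0.99906.
Posterior mean = w·x̄ + (1−w)·μ₀ = 0.99906·34.87 + 0.00093587·36.31 = 34.871.

Posterior mean ≈ 34.871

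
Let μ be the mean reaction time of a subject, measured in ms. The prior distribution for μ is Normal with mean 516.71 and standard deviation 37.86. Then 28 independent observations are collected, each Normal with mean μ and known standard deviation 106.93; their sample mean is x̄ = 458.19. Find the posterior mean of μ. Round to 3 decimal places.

Posterior mean ≈ 471.165

With known σ, the Normal prior is conjugate. Weight on the data is w = (n/σ²)/(n/σ² + 1/τ₀²) = 0.00244883/(0.00244883+0.00069765) = 0.77828.
Posterior mean = w·x̄ + (1−w)·μ₀ = 0.77828·458.19 + 0.22172·516.71 = 471.165.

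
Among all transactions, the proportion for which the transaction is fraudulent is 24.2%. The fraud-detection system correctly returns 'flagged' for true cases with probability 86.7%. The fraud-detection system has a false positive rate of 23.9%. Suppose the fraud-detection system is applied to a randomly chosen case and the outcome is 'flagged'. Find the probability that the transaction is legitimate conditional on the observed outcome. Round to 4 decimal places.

Write H for 'the transaction is fraudulent'. Prior odds H:¬H = 0.242/0.758 = 0.31926. For the 'flagged' outcome, the likelihood ratio is 0.867/0.239 = 3.6276.
Posterior odds = 0.31926 × 3.6276 = 1.1582, so P(H|E) = 1.1582/(1+1.1582) = 0.5366. Then P(¬H|E) = 1 − 0.5366 = 0.4634.

P(¬H | E) ≈ 0.4634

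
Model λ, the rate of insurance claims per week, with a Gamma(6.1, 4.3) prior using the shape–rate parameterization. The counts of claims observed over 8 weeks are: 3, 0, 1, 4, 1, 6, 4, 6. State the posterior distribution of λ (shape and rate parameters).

Posterior: Gamma(shape=31.1, rate=12.3)

The Poisson likelihood adds the total count to the shape and the number of exposure periods to the rate. Here ∑xᵢ = 25 and n = 8, so shape 6.1→31.1 and rate 4.3→12.3.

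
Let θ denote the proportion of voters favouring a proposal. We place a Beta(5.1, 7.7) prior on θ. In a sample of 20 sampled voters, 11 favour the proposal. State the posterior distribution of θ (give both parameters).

Posterior: Beta(16.1, 16.7)

Observing 11 successes and 9 failures updates Beta(5.1, 7.7) by adding the success and failure counts to the two shape parameters: α = 5.1+11 = 16.1, β = 7.7+9 = 16.7.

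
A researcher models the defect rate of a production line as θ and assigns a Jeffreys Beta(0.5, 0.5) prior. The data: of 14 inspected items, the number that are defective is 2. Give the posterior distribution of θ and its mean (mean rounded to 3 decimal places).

Observing 2 successes and 12 failures updates Beta(0.5, 0.5) by adding the success and failure counts to the two shape parameters: α = 0.5+2 = 2.5, β = 0.5+12 = 12.5.
E[θ | data] = 2.5/(2.5+12.5) = 0.167.

Posterior: Beta(2.5, 12.5); mean ≈ 0.167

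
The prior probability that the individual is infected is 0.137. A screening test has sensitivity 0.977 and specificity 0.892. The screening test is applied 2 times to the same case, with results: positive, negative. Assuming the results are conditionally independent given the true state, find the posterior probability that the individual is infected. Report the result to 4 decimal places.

With H the event that the individual is infected, the joint likelihood of the observed sequence is P(data|H) = 0.977·0.023 = 0.022471 and P(data|¬H) = 0.108·0.892 = 0.096336.
Bayes: P(H|data) = 0.137·0.022471 / (0.137·0.022471 + 0.863·0.096336) = 0.0030785/0.086216 = 0.0357.

Posterior P(H) ≈ 0.0357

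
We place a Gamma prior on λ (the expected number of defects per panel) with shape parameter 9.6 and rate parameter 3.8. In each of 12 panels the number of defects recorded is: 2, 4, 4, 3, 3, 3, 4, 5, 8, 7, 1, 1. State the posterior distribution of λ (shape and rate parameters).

The Poisson likelihood adds the total count to the shape and the number of exposure periods to the rate. Here ∑xᵢ = 45 and n = 12, so shape 9.6→54.6 and rate 3.8→15.8.

Posterior: Gamma(shape=54.6, rate=15.8)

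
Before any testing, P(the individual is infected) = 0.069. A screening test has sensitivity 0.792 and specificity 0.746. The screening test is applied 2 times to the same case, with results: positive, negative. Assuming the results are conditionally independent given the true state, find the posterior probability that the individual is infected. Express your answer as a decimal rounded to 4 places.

Let H be the event that the individual is infected; start with P(H) = 0.069. P('positive'|H) = 0.792, P('positive'|¬H) = 0.254.
Update on result 1 ('positive'): P(H) ← 0.792·0.0690 / (0.792·0.0690 + 0.254·0.9310) = 0.054648/0.29112 = 0.1877.
Update on result 2 ('negative'): P(H) ← 0.208·0.1877 / (0.208·0.1877 + 0.746·0.8123) = 0.039045/0.64501 = 0.0605.

Posterior P(H) ≈ 0.0605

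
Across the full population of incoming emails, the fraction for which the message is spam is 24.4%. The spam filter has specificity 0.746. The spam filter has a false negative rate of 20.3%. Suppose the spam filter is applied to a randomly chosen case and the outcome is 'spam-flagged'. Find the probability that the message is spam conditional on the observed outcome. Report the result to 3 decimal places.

P(H | E) ≈ 0.503

Let H be the event that the message is spam. P(H) = 0.244, so P(¬H) = 0.756. With E the 'spam-flagged' result, P(E|H) = 0.797 and P(E|¬H) = 0.254.
P(E) = 0.797·0.244 + 0.254·0.756 = 0.19447 + 0.19202 = 0.38649.
By Bayes' theorem, P(H|E) = 0.19447 / 0.38649 = 0.503.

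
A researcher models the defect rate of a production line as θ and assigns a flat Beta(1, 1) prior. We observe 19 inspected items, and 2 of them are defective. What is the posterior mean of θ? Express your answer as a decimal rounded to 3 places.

Posterior mean ≈ 0.143

The binomial likelihood is conjugate to the Beta prior: with 2 successes and 17 failures, the posterior is Beta(1+2, 1+17) = Beta(3, 18).
Posterior mean = α/(α+β) = 3/21 = 0.143.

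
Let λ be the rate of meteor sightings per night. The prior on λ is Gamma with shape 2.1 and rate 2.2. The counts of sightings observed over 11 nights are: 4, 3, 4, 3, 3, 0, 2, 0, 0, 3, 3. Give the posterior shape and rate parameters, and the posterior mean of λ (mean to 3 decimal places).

Posterior: Gamma(shape=27.1, rate=13.2); mean ≈ 2.053

Total count ∑xᵢ = 25 over n = 11 nights.
Gamma is conjugate to the Poisson likelihood: posterior is Gamma(shape = 2.1+25 = 27.1, rate = 2.2+11 = 13.2).
Posterior mean = shape/rate = 27.1/13.2 = 2.053.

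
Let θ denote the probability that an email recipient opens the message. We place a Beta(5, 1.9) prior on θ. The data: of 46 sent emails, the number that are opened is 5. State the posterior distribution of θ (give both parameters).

Posterior: Beta(10, 42.9)

Observing 5 successes and 41 failures updates Beta(5, 1.9) by adding the success and failure counts to the two shape parameters: α = 5+5 = 10, β = 1.9+41 = 42.9.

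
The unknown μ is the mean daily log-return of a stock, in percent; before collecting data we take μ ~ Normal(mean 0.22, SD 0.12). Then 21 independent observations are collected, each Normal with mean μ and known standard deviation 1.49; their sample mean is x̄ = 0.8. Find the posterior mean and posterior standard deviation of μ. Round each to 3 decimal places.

Posterior mean ≈ 0.290; posterior SD ≈ 0.113

Prior precision 1/τ₀² = 1/0.12² = 69.4444; data precision n/σ² = 21/1.49² = 9.45903.
Posterior precision = 69.4444 + 9.45903 = 78.9035, giving posterior SD = 1/√78.9035 = 0.113.
Posterior mean = (69.4444·0.22 + 9.45903·0.8) / 78.9035 = 0.290.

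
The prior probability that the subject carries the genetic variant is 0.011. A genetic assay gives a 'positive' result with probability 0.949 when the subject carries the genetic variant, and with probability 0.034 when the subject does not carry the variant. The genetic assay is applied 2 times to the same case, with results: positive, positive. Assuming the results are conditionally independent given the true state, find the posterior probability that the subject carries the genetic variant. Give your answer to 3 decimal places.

Let H be the event that the subject carries the genetic variant; start with P(H) = 0.011. P('positive'|H) = 0.949, P('positive'|¬H) = 0.034.
Update on result 1 ('positive'): P(H) ← 0.949·0.0110 / (0.949·0.0110 + 0.034·0.9890) = 0.010439/0.044065 = 0.2369.
Update on result 2 ('positive'): P(H) ← 0.949·0.2369 / (0.949·0.2369 + 0.034·0.7631) = 0.22482/0.25076 = 0.8965.

Posterior P(H) ≈ 0.897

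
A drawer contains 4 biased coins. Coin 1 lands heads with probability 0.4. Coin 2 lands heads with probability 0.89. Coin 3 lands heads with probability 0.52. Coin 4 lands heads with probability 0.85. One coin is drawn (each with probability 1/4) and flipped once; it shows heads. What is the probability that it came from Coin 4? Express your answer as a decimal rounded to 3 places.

Posterior probability ≈ 0.320

P(heads|C1) = 0.4; P(heads|C2) = 0.89; P(heads|C3) = 0.52; P(heads|C4) = 0.85.
Prior × likelihood for each source: 0.25·0.4=0.1000, 0.25·0.89=0.2225, 0.25·0.52=0.1300, 0.25·0.85=0.2125. Summing gives P(heads) = 0.66500.
P(Coin 4 | heads) = 0.2125 / 0.66500 = 0.320.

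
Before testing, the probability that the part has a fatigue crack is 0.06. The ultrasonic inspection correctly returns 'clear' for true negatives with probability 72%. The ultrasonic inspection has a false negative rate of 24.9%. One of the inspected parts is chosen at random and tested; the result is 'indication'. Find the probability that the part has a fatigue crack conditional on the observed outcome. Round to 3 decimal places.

Let H be the event that the part has a fatigue crack. P(H) = 0.06, so P(¬H) = 0.94. With E the 'indication' result, P(E|H) = 0.751 and P(E|¬H) = 0.28.
P(E) = 0.751·0.06 + 0.28·0.94 = 0.045060 + 0.26320 = 0.30826.
By Bayes' theorem, P(H|E) = 0.045060 / 0.30826 = 0.146.

P(H | E) ≈ 0.146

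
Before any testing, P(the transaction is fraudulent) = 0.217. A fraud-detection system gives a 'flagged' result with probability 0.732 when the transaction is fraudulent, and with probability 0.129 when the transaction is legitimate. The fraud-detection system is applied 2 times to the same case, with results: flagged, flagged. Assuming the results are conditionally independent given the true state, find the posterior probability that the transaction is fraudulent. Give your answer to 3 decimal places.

With H the event that the transaction is fraudulent, the joint likelihood of the observed sequence is P(data|H) = 0.732·0.732 = 0.53582 and P(data|¬H) = 0.129·0.129 = 0.016641.
Bayes: P(H|data) = 0.217·0.53582 / (0.217·0.53582 + 0.783·0.016641) = 0.11627/0.12930 = 0.8992.

Posterior P(H) ≈ 0.899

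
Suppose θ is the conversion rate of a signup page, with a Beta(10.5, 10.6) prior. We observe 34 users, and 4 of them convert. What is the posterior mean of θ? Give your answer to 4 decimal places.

Posterior mean ≈ 0.2632

The binomial likelihood is conjugate to the Beta prior: with 4 successes and 30 failures, the posterior is Beta(10.5+4, 10.6+30) = Beta(14.5, 40.6).
E[θ | data] = 14.5/(14.5+40.6) = 0.2632.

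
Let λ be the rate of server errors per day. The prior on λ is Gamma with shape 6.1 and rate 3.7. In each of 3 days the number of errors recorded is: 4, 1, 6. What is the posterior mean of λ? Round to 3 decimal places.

Posterior mean ≈ 2.552

The Poisson likelihood adds the total count to the shape and the number of exposure periods to the rate. Here ∑xᵢ = 11 and n = 3, so shape 6.1→17.1 and rate 3.7→6.7.
E[λ | data] = 17.1/6.7 = 2.552.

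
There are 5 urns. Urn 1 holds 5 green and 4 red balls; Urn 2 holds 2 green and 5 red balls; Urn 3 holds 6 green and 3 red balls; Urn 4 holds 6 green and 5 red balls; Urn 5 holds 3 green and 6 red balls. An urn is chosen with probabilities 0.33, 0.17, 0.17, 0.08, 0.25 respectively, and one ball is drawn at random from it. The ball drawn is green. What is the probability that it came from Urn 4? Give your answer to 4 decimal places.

Posterior probability ≈ 0.0924

Tabulate prior·likelihood by source: [1] prior 0.33, lik 0.5556, product 0.1833; [2] prior 0.17, lik 0.2857, product 0.04857; [3] prior 0.17, lik 0.6667, product 0.1133; [4] prior 0.08, lik 0.5455, product 0.04364; [5] prior 0.25, lik 0.3333, product 0.08333.
Normalizing constant = 0.47221; the posterior for Urn 4 is its product over the sum, 0.04364/0.47221 = 0.0924.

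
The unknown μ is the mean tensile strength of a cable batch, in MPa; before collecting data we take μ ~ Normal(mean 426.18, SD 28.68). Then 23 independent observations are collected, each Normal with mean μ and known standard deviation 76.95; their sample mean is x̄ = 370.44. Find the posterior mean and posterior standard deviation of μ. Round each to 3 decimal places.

Posterior mean ≈ 383.727; posterior SD ≈ 14.003

Prior precision 1/τ₀² = 1/28.68² = 0.00121574; data precision n/σ² = 23/76.95² = 0.00388428.
Posterior precision = 0.00121574 + 0.00388428 = 0.00510002, giving posterior SD = 1/√0.00510002 = 14.003.
Posterior mean = (0.00121574·426.18 + 0.00388428·370.44) / 0.00510002 = 383.727.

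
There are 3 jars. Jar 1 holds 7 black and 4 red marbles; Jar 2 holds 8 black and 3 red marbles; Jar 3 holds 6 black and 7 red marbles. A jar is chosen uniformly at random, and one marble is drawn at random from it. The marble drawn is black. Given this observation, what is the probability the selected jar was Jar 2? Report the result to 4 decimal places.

Posterior probability ≈ 0.3985

P(black|Jar 1) = 0.6364; P(black|Jar 2) = 0.7273; P(black|Jar 3) = 0.4615.
Prior × likelihood for each source: 0.333333·0.6364=0.2121, 0.333333·0.7273=0.2424, 0.333333·0.4615=0.1538. Summing gives P(black) = 0.60839.
P(Jar 2 | black) = 0.2424 / 0.60839 = 0.3985.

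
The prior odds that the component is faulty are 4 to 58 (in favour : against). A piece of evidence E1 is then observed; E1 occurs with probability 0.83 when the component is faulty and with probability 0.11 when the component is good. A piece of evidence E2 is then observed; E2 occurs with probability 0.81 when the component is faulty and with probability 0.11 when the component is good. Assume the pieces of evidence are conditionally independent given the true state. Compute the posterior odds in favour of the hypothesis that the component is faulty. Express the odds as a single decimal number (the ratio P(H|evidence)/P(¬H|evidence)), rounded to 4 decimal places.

Posterior odds ≈ 3.8319

Prior odds = 4/58 = 0.068966. In log-odds, ln(0.068966) = -2.6741.
Add log likelihood ratios: ln(7.5455) + ln(7.3636) = 4.0175.
Posterior log-odds = 1.3434, so posterior odds = exp(1.3434) = 3.8319.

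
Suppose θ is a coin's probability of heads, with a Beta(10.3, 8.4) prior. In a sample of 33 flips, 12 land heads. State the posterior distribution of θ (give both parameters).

The binomial likelihood is conjugate to the Beta prior: with 12 successes and 21 failures, the posterior is Beta(10.3+12, 8.4+21) = Beta(22.3, 29.4).

Posterior: Beta(22.3, 29.4)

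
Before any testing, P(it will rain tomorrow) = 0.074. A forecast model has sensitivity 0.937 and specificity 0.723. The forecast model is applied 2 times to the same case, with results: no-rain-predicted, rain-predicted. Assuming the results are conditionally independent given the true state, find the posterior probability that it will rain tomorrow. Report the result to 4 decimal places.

Posterior P(H) ≈ 0.0230

Let H be the event that it will rain tomorrow; start with P(H) = 0.074. P('rain-predicted'|H) = 0.937, P('rain-predicted'|¬H) = 0.277.
Update on result 1 ('no-rain-predicted'): P(H) ← 0.063·0.0740 / (0.063·0.0740 + 0.723·0.9260) = 0.0046620/0.67416 = 0.0069.
Update on result 2 ('rain-predicted'): P(H) ← 0.937·0.0069 / (0.937·0.0069 + 0.277·0.9931) = 0.0064796/0.28156 = 0.0230.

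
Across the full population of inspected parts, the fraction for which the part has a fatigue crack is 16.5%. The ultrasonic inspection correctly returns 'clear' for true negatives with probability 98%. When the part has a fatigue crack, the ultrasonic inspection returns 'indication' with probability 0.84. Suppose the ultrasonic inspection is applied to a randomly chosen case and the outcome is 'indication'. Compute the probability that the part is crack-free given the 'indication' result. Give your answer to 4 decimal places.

Write H for 'the part has a fatigue crack'. Prior odds H:¬H = 0.165/0.835 = 0.19760. For the 'indication' outcome, the likelihood ratio is 0.84/0.02 = 42.000.
Posterior odds = 0.19760 × 42.000 = 8.2994, so P(H|E) = 8.2994/(1+8.2994) = 0.8925. Then P(¬H|E) = 1 − 0.8925 = 0.1075.

P(¬H | E) ≈ 0.1075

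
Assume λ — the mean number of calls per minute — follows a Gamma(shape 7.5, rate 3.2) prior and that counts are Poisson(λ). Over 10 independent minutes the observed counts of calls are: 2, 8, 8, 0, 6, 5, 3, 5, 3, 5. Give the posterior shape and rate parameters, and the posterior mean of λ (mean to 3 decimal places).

Total count ∑xᵢ = 45 over n = 10 minutes.
Gamma is conjugate to the Poisson likelihood: posterior is Gamma(shape = 7.5+45 = 52.5, rate = 3.2+10 = 13.2).
Posterior mean = shape/rate = 52.5/13.2 = 3.977.

Posterior: Gamma(shape=52.5, rate=13.2); mean ≈ 3.977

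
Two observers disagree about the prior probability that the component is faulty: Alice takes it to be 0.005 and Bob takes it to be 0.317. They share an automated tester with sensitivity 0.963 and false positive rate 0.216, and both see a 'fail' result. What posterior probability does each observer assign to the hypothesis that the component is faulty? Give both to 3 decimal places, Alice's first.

Alice: 0.022; Bob: 0.674

P('+'|H) = 0.963, P('+'|¬H) = 0.216.
Alice: numerator 0.963·0.005 = 0.0048150; evidence = 0.0048150+0.216·0.995 = 0.21974; posterior = 0.022.
Bob: numerator 0.963·0.317 = 0.30527; evidence = 0.30527+0.216·0.683 = 0.45280; posterior = 0.674.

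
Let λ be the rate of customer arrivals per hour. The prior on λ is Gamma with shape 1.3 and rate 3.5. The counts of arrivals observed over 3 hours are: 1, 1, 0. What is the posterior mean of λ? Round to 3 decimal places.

Posterior mean ≈ 0.508

Total count ∑xᵢ = 2 over n = 3 hours.
Gamma is conjugate to the Poisson likelihood: posterior is Gamma(shape = 1.3+2 = 3.3, rate = 3.5+3 = 6.5).
Posterior mean = shape/rate = 3.3/6.5 = 0.508.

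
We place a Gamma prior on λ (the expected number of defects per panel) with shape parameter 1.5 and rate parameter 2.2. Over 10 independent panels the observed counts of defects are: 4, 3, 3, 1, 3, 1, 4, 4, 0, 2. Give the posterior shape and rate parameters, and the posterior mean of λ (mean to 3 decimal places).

Posterior: Gamma(shape=26.5, rate=12.2); mean ≈ 2.172

Total count ∑xᵢ = 25 over n = 10 panels.
Gamma is conjugate to the Poisson likelihood: posterior is Gamma(shape = 1.5+25 = 26.5, rate = 2.2+10 = 12.2).
E[λ | data] = 26.5/12.2 = 2.172.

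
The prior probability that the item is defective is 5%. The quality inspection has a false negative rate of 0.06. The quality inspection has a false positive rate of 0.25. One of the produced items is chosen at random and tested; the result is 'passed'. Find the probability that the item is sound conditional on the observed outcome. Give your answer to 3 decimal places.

P(¬H | E) ≈ 0.996

Write H for 'the item is defective'. Prior odds H:¬H = 0.05/0.95 = 0.052632. For the 'passed' outcome, the likelihood ratio is 0.06/0.75 = 0.080000.
Posterior odds = 0.052632 × 0.080000 = 0.0042105, so P(H|E) = 0.0042105/(1+0.0042105) = 0.004. Then P(¬H|E) = 1 − 0.004 = 0.996.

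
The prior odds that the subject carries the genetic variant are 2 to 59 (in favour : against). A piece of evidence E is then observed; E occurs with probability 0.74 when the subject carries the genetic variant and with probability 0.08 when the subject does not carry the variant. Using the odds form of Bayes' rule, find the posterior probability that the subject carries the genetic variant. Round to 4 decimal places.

Posterior probability ≈ 0.2387

Prior odds = 2/59 = 0.033898. In log-odds, ln(0.033898) = -3.3844.
Add log likelihood ratio: ln(9.2500) = 2.2246.
Posterior log-odds = -1.1598, so posterior odds = exp(-1.1598) = 0.31356. Converting, P(H|E) = 0.31356/1.3136 = 0.2387.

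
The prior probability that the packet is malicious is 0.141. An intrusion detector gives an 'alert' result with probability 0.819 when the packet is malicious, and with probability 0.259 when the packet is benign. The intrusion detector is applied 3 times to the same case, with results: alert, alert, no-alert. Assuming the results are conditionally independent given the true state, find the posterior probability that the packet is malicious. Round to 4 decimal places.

Posterior P(H) ≈ 0.2862

With H the event that the packet is malicious, the joint likelihood of the observed sequence is P(data|H) = 0.819·0.819·0.181 = 0.12141 and P(data|¬H) = 0.259·0.259·0.741 = 0.049707.
Bayes: P(H|data) = 0.141·0.12141 / (0.141·0.12141 + 0.859·0.049707) = 0.017118/0.059817 = 0.2862.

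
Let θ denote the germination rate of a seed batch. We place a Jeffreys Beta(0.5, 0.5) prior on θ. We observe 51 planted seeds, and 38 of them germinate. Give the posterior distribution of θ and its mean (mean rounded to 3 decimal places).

Posterior: Beta(38.5, 13.5); mean ≈ 0.740

Observing 38 successes and 13 failures updates Beta(0.5, 0.5) by adding the success and failure counts to the two shape parameters: α = 0.5+38 = 38.5, β = 0.5+13 = 13.5.
E[θ | data] = 38.5/(38.5+13.5) = 0.740.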